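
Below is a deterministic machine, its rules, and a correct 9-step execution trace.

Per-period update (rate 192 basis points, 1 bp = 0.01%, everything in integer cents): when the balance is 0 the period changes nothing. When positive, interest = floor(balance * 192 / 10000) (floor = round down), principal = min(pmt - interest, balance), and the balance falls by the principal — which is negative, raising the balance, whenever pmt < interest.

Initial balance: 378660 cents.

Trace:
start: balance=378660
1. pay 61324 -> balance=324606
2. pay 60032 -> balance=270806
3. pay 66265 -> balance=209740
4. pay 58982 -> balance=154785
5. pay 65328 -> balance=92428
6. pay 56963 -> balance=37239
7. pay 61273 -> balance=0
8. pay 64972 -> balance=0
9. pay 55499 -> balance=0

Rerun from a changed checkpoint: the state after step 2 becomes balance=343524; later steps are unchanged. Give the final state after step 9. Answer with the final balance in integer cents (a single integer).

0

state after step 2 := balance=343524
3. pay 66265 -> balance=283854
4. pay 58982 -> balance=230321
5. pay 65328 -> balance=169415
6. pay 56963 -> balance=115704
7. pay 61273 -> balance=56652
8. pay 64972 -> balance=0
9. pay 55499 -> balance=0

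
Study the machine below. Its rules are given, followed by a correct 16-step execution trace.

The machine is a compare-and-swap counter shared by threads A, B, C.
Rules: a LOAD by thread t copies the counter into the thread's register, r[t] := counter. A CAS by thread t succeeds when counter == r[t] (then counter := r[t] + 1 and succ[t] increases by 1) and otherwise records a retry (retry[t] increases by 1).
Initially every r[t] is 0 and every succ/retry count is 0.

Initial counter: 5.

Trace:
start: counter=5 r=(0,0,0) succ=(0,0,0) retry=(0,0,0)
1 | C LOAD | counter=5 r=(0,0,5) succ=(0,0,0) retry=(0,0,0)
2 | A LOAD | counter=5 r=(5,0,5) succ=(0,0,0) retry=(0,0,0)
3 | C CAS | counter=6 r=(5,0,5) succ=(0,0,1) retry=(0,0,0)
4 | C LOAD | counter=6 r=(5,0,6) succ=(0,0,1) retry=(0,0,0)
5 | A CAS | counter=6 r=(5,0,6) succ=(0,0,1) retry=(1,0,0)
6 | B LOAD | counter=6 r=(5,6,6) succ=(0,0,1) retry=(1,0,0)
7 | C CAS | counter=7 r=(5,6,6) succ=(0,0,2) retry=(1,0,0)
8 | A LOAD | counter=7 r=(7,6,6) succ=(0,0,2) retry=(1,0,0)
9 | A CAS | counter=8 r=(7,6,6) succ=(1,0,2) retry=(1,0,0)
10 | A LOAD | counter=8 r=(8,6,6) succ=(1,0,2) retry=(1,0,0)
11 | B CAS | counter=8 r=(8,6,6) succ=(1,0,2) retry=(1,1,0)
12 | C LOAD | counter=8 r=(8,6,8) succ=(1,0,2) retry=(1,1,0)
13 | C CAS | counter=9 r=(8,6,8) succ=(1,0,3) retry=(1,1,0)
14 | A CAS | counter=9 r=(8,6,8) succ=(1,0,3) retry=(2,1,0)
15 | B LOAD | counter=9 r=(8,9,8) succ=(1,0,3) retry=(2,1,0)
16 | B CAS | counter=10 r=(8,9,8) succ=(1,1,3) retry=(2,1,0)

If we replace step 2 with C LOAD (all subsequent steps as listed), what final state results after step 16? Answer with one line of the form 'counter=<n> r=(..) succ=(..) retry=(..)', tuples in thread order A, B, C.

counter=10 r=(8,9,8) succ=(1,1,3) retry=(2,1,0)

(re-executing from step 2 with the substitution; state before step 2: counter=5 r=(0,0,5) succ=(0,0,0) retry=(0,0,0))
2 | C LOAD | counter=5 r=(0,0,5) succ=(0,0,0) retry=(0,0,0)
3 | C CAS | counter=6 r=(0,0,5) succ=(0,0,1) retry=(0,0,0)
4 | C LOAD | counter=6 r=(0,0,6) succ=(0,0,1) retry=(0,0,0)
5 | A CAS | counter=6 r=(0,0,6) succ=(0,0,1) retry=(1,0,0)
6 | B LOAD | counter=6 r=(0,6,6) succ=(0,0,1) retry=(1,0,0)
7 | C CAS | counter=7 r=(0,6,6) succ=(0,0,2) retry=(1,0,0)
8 | A LOAD | counter=7 r=(7,6,6) succ=(0,0,2) retry=(1,0,0)
9 | A CAS | counter=8 r=(7,6,6) succ=(1,0,2) retry=(1,0,0)
10 | A LOAD | counter=8 r=(8,6,6) succ=(1,0,2) retry=(1,0,0)
11 | B CAS | counter=8 r=(8,6,6) succ=(1,0,2) retry=(1,1,0)
12 | C LOAD | counter=8 r=(8,6,8) succ=(1,0,2) retry=(1,1,0)
13 | C CAS | counter=9 r=(8,6,8) succ=(1,0,3) retry=(1,1,0)
14 | A CAS | counter=9 r=(8,6,8) succ=(1,0,3) retry=(2,1,0)
15 | B LOAD | counter=9 r=(8,9,8) succ=(1,0,3) retry=(2,1,0)
16 | B CAS | counter=10 r=(8,9,8) succ=(1,1,3) retry=(2,1,0)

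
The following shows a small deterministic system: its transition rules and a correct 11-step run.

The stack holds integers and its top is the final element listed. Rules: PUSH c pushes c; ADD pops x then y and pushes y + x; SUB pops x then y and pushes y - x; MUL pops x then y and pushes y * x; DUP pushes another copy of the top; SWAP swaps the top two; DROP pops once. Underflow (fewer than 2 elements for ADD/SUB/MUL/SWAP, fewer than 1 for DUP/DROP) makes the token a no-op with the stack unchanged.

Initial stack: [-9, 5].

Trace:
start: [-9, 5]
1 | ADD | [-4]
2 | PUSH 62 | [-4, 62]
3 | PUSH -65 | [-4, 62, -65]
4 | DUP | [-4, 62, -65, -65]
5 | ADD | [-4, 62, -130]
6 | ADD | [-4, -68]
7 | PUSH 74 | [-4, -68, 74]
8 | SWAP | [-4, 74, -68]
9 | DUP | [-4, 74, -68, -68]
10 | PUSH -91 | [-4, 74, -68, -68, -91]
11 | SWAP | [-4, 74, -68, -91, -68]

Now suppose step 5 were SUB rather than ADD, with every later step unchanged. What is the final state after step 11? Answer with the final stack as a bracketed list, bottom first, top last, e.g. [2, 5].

[-4, 74, 62, -91, 62]

(re-executing from step 5 with the substitution; state before step 5: [-4, 62, -65, -65])
5 | SUB | [-4, 62, 0]
6 | ADD | [-4, 62]
7 | PUSH 74 | [-4, 62, 74]
8 | SWAP | [-4, 74, 62]
9 | DUP | [-4, 74, 62, 62]
10 | PUSH -91 | [-4, 74, 62, 62, -91]
11 | SWAP | [-4, 74, 62, -91, 62]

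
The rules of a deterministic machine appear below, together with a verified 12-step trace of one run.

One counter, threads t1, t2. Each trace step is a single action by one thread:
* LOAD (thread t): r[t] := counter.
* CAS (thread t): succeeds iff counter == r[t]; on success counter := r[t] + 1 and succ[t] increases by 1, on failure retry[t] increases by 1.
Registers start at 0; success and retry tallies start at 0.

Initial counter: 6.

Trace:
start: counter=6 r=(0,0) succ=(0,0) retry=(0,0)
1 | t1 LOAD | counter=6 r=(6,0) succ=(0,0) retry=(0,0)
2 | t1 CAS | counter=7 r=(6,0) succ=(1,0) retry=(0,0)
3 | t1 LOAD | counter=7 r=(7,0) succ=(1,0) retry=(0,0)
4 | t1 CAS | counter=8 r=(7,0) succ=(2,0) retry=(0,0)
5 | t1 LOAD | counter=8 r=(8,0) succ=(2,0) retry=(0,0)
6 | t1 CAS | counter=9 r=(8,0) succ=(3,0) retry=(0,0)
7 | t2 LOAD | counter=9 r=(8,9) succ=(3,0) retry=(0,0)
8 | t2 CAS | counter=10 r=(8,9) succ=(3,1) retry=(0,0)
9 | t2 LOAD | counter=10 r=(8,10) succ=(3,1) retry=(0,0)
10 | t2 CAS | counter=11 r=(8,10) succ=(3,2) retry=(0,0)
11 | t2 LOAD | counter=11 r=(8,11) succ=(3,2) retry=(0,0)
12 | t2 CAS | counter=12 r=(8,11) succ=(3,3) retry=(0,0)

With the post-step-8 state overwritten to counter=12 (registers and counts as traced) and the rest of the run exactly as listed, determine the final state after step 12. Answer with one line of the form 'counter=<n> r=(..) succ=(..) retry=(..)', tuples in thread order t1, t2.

state after step 8 := counter=12 r=(8,9) succ=(3,1) retry=(0,0)
9 | t2 LOAD | counter=12 r=(8,12) succ=(3,1) retry=(0,0)
10 | t2 CAS | counter=13 r=(8,12) succ=(3,2) retry=(0,0)
11 | t2 LOAD | counter=13 r=(8,13) succ=(3,2) retry=(0,0)
12 | t2 CAS | counter=14 r=(8,13) succ=(3,3) retry=(0,0)

counter=14 r=(8,13) succ=(3,3) retry=(0,0)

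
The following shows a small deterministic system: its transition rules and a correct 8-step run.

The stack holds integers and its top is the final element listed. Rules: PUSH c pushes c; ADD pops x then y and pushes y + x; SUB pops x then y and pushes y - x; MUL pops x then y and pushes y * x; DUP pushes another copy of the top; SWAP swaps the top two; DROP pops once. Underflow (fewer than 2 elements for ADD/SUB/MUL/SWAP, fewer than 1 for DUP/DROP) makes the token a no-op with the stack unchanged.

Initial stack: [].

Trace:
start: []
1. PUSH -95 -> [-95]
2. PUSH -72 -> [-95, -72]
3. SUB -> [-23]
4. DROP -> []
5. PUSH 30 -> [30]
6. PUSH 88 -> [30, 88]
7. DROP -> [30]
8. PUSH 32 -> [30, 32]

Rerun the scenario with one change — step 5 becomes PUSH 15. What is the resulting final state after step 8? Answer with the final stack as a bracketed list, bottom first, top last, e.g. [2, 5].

[15, 32]

(re-executing from step 5 with the substitution; state before step 5: [])
5. PUSH 15 -> [15]
6. PUSH 88 -> [15, 88]
7. DROP -> [15]
8. PUSH 32 -> [15, 32]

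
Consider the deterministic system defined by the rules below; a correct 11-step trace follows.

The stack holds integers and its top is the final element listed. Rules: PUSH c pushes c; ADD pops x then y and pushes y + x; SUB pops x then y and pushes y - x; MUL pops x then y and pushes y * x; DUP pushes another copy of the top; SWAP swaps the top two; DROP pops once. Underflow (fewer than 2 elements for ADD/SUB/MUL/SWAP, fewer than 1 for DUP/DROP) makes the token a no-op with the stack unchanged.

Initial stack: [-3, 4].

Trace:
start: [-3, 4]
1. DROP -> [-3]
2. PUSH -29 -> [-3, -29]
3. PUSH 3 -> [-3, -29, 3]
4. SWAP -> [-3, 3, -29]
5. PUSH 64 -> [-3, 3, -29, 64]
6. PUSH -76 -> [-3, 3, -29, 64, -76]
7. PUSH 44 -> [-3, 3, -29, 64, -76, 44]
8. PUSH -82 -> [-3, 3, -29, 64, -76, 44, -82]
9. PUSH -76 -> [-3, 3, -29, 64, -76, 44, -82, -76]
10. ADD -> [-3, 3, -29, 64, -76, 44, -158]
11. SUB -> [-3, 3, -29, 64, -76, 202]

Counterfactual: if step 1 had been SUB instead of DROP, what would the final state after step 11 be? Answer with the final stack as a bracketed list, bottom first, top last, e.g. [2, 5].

[-7, 3, -29, 64, -76, 202]

(re-executing from step 1 with the substitution; state before step 1: [-3, 4])
1. SUB -> [-7]
2. PUSH -29 -> [-7, -29]
3. PUSH 3 -> [-7, -29, 3]
4. SWAP -> [-7, 3, -29]
5. PUSH 64 -> [-7, 3, -29, 64]
6. PUSH -76 -> [-7, 3, -29, 64, -76]
7. PUSH 44 -> [-7, 3, -29, 64, -76, 44]
8. PUSH -82 -> [-7, 3, -29, 64, -76, 44, -82]
9. PUSH -76 -> [-7, 3, -29, 64, -76, 44, -82, -76]
10. ADD -> [-7, 3, -29, 64, -76, 44, -158]
11. SUB -> [-7, 3, -29, 64, -76, 202]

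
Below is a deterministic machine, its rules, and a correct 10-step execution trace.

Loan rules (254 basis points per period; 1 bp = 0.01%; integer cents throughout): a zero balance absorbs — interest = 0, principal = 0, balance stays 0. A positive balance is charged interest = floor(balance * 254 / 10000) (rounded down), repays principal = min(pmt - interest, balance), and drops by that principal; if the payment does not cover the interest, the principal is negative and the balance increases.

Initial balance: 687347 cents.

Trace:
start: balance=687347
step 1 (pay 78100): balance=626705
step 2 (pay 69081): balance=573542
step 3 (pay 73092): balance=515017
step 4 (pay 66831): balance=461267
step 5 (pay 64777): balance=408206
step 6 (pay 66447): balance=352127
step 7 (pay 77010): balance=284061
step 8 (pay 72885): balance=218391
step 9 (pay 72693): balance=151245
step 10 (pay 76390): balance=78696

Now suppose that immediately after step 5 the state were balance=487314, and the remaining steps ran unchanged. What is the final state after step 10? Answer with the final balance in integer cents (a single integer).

168372

state after step 5 := balance=487314
step 6 (pay 66447): balance=433244
step 7 (pay 77010): balance=367238
step 8 (pay 72885): balance=303680
step 9 (pay 72693): balance=238700
step 10 (pay 76390): balance=168372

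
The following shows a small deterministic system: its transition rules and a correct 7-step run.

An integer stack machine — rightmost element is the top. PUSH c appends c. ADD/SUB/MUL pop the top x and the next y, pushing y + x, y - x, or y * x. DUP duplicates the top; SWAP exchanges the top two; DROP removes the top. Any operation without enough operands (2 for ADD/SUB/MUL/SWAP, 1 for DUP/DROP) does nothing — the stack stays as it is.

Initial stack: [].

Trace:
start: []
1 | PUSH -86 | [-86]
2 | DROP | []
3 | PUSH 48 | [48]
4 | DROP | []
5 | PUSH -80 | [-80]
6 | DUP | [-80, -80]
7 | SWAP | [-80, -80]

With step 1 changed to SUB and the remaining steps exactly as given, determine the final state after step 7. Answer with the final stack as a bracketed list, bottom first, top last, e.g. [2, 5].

[-80, -80]

(re-executing from step 1 with the substitution; state before step 1: [])
1 | SUB | []
2 | DROP | []
3 | PUSH 48 | [48]
4 | DROP | []
5 | PUSH -80 | [-80]
6 | DUP | [-80, -80]
7 | SWAP | [-80, -80]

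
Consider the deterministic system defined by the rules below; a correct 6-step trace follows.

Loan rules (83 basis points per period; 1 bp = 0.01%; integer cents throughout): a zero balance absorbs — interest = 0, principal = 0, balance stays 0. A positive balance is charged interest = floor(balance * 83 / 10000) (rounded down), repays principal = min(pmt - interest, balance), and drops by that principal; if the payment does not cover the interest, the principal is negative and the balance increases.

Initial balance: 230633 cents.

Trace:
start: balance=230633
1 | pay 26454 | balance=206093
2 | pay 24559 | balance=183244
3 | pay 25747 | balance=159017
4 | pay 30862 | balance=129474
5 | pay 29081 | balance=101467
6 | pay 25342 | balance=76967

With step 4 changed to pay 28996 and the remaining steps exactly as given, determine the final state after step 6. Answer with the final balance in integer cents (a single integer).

78864

(re-executing from step 4 with the substitution; state before step 4: balance=159017)
4 | pay 28996 | balance=131340
5 | pay 29081 | balance=103349
6 | pay 25342 | balance=78864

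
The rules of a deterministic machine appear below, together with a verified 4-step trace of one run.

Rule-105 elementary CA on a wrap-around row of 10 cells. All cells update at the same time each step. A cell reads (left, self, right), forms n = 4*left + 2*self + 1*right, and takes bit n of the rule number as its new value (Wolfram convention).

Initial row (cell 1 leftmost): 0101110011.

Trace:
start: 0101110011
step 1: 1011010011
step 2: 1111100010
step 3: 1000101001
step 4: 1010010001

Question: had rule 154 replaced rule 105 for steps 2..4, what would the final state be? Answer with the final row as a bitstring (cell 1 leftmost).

(re-executing steps 2..4 under rule 154; state before step 2: 1011010011)
step 2: 0010001111
step 3: 1101011110
step 4: 1000011100

1000011100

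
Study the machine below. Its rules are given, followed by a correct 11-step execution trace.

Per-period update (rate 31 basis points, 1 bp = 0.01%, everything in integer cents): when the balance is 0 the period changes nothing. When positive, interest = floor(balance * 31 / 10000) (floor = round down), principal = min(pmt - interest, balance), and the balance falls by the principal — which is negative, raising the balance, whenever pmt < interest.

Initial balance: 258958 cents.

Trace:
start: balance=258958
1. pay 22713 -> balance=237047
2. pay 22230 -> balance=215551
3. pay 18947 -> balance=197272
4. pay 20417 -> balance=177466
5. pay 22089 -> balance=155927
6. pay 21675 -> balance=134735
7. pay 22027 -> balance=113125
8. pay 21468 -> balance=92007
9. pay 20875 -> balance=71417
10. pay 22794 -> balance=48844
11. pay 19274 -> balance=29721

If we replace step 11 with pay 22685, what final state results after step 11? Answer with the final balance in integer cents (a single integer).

26310

(re-executing from step 11 with the substitution; state before step 11: balance=48844)
11. pay 22685 -> balance=26310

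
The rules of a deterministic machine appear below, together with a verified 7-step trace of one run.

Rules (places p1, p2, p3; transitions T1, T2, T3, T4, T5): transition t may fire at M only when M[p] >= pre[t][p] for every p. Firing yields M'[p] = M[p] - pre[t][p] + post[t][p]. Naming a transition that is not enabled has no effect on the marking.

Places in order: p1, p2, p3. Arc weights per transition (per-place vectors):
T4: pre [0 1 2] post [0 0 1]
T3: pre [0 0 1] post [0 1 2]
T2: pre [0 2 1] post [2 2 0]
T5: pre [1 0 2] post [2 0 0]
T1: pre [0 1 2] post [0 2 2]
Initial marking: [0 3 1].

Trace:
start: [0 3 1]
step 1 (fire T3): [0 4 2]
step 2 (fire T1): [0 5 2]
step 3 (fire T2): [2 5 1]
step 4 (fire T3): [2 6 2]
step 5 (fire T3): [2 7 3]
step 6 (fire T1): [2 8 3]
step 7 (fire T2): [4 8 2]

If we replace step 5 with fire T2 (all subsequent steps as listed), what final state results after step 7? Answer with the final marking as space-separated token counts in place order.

(re-executing from step 5 with the substitution; state before step 5: [2 6 2])
step 5 (fire T2): [4 6 1]
step 6 (fire T1): [4 6 1]
step 7 (fire T2): [6 6 0]

6 6 0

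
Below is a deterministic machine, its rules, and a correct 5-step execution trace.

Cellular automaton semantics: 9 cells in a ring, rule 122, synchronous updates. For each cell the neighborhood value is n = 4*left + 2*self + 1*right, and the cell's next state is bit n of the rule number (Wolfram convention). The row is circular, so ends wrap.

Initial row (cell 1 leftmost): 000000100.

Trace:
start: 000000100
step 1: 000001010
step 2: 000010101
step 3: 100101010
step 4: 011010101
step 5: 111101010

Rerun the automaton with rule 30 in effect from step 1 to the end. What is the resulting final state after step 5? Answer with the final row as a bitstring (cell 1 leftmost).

(re-executing steps 1..5 under rule 30; state before step 1: 000000100)
step 1: 000001110
step 2: 000011001
step 3: 100110111
step 4: 011100100
step 5: 110011110

110011110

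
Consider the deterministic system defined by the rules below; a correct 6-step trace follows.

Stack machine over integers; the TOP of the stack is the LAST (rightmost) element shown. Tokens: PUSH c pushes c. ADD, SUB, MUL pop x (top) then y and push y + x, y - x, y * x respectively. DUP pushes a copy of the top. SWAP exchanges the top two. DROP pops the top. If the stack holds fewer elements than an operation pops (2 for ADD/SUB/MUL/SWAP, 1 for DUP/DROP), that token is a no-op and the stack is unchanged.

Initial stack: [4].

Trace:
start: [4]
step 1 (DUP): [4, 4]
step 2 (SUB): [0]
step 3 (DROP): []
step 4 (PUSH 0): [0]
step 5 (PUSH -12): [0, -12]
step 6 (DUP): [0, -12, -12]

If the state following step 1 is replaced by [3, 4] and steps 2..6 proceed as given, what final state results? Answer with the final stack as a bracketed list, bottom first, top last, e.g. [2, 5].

[0, -12, -12]

state after step 1 := [3, 4]
step 2 (SUB): [-1]
step 3 (DROP): []
step 4 (PUSH 0): [0]
step 5 (PUSH -12): [0, -12]
step 6 (DUP): [0, -12, -12]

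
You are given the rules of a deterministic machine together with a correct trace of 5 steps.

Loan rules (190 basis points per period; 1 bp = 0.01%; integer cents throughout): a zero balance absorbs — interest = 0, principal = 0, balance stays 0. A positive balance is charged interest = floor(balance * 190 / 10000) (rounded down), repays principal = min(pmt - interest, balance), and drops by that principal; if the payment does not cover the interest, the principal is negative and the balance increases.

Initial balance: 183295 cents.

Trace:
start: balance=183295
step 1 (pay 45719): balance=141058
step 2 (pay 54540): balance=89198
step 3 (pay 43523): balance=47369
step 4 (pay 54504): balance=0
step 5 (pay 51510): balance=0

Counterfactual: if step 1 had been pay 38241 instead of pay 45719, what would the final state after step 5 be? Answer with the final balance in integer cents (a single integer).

0

(re-executing from step 1 with the substitution; state before step 1: balance=183295)
step 1 (pay 38241): balance=148536
step 2 (pay 54540): balance=96818
step 3 (pay 43523): balance=55134
step 4 (pay 54504): balance=1677
step 5 (pay 51510): balance=0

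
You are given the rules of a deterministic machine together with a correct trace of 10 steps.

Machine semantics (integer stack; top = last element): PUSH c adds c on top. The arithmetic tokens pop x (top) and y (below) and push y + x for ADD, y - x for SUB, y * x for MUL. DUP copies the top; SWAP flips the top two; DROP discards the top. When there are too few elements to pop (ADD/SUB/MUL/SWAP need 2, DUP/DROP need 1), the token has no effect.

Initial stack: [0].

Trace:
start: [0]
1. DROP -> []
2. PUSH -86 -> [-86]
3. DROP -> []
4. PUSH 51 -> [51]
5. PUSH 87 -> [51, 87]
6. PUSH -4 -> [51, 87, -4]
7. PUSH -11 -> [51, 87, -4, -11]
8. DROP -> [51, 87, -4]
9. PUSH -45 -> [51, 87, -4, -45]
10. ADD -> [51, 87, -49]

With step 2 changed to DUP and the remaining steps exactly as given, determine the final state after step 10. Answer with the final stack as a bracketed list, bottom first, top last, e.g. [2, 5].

(re-executing from step 2 with the substitution; state before step 2: [])
2. DUP -> []
3. DROP -> []
4. PUSH 51 -> [51]
5. PUSH 87 -> [51, 87]
6. PUSH -4 -> [51, 87, -4]
7. PUSH -11 -> [51, 87, -4, -11]
8. DROP -> [51, 87, -4]
9. PUSH -45 -> [51, 87, -4, -45]
10. ADD -> [51, 87, -49]

[51, 87, -49]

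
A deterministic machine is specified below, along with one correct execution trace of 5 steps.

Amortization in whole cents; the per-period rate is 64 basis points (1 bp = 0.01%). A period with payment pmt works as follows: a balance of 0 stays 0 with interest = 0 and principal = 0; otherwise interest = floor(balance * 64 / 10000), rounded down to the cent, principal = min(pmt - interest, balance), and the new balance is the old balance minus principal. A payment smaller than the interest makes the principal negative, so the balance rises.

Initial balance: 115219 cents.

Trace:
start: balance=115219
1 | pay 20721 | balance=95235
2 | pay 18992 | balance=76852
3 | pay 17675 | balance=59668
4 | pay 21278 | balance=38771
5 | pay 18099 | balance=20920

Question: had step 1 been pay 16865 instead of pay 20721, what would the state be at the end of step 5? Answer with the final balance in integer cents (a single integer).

24876

(re-executing from step 1 with the substitution; state before step 1: balance=115219)
1 | pay 16865 | balance=99091
2 | pay 18992 | balance=80733
3 | pay 17675 | balance=63574
4 | pay 21278 | balance=42702
5 | pay 18099 | balance=24876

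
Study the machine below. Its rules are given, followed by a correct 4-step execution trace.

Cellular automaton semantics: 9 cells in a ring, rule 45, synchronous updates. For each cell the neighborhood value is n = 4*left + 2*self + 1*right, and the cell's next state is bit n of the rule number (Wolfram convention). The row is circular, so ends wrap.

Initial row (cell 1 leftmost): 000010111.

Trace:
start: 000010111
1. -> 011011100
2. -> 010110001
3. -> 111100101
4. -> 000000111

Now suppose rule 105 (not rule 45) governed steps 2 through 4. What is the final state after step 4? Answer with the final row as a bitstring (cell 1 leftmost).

(re-executing steps 2..4 under rule 105; state before step 2: 011011100)
2. -> 011110101
3. -> 110011010
4. -> 110011101

110011101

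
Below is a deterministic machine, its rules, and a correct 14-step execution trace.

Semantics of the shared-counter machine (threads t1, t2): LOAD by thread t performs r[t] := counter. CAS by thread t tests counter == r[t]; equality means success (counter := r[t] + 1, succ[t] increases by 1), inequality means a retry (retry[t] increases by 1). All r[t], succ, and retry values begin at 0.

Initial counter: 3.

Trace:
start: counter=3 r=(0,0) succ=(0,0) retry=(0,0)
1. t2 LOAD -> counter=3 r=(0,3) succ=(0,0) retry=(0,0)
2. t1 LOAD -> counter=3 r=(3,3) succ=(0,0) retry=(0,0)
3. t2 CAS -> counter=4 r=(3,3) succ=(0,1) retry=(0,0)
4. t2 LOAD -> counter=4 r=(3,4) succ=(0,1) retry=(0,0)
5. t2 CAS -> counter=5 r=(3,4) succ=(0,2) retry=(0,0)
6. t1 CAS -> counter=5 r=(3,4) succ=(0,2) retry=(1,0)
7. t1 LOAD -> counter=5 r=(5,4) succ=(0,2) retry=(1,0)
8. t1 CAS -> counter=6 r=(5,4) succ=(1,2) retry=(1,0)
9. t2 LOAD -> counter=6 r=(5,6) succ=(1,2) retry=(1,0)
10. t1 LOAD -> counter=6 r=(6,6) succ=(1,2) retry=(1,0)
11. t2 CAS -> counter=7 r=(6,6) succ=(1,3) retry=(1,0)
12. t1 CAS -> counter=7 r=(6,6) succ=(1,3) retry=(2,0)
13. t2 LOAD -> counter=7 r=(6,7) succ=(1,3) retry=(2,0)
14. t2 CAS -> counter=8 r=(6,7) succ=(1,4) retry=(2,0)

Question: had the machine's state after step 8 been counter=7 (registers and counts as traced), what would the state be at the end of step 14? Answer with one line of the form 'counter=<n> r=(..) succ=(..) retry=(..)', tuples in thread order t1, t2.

state after step 8 := counter=7 r=(5,4) succ=(1,2) retry=(1,0)
9. t2 LOAD -> counter=7 r=(5,7) succ=(1,2) retry=(1,0)
10. t1 LOAD -> counter=7 r=(7,7) succ=(1,2) retry=(1,0)
11. t2 CAS -> counter=8 r=(7,7) succ=(1,3) retry=(1,0)
12. t1 CAS -> counter=8 r=(7,7) succ=(1,3) retry=(2,0)
13. t2 LOAD -> counter=8 r=(7,8) succ=(1,3) retry=(2,0)
14. t2 CAS -> counter=9 r=(7,8) succ=(1,4) retry=(2,0)

counter=9 r=(7,8) succ=(1,4) retry=(2,0)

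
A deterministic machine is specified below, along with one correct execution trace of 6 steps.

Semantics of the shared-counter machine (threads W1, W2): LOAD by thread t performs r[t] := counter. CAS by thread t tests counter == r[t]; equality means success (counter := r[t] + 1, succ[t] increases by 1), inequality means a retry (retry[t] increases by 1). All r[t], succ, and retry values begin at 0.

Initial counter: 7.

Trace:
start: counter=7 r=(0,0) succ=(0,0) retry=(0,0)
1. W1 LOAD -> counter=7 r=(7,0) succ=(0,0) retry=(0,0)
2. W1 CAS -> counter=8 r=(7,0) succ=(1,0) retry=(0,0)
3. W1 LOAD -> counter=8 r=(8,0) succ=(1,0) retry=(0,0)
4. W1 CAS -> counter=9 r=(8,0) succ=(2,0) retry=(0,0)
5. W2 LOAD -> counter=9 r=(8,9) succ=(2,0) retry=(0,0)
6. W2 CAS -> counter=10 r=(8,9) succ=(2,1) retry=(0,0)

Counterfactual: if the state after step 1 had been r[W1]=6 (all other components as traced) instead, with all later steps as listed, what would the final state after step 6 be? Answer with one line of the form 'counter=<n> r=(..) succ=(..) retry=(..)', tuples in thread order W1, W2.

counter=9 r=(7,8) succ=(1,1) retry=(1,0)

state after step 1 := counter=7 r=(6,0) succ=(0,0) retry=(0,0)
2. W1 CAS -> counter=7 r=(6,0) succ=(0,0) retry=(1,0)
3. W1 LOAD -> counter=7 r=(7,0) succ=(0,0) retry=(1,0)
4. W1 CAS -> counter=8 r=(7,0) succ=(1,0) retry=(1,0)
5. W2 LOAD -> counter=8 r=(7,8) succ=(1,0) retry=(1,0)
6. W2 CAS -> counter=9 r=(7,8) succ=(1,1) retry=(1,0)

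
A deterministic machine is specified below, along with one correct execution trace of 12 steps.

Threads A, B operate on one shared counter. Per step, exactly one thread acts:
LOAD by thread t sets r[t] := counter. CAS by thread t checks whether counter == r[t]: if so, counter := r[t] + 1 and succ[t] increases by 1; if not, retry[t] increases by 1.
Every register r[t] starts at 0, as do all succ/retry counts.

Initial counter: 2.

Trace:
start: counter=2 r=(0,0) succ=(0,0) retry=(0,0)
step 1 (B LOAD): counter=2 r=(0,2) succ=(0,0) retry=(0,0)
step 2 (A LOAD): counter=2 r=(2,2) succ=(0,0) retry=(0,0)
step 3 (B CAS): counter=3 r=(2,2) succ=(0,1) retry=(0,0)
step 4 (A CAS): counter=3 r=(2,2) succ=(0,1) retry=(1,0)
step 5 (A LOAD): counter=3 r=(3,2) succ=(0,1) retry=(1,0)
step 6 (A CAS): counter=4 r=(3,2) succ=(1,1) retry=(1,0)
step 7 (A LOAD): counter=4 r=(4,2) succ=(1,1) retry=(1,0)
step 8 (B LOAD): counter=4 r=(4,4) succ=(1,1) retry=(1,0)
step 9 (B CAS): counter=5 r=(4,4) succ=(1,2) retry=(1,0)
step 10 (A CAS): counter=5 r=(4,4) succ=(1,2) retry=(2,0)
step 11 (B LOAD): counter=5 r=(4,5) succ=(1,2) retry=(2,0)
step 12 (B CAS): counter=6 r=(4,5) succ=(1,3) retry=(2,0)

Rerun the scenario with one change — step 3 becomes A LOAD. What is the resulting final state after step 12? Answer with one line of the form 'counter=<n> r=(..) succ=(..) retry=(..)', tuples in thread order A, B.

(re-executing from step 3 with the substitution; state before step 3: counter=2 r=(2,2) succ=(0,0) retry=(0,0))
step 3 (A LOAD): counter=2 r=(2,2) succ=(0,0) retry=(0,0)
step 4 (A CAS): counter=3 r=(2,2) succ=(1,0) retry=(0,0)
step 5 (A LOAD): counter=3 r=(3,2) succ=(1,0) retry=(0,0)
step 6 (A CAS): counter=4 r=(3,2) succ=(2,0) retry=(0,0)
step 7 (A LOAD): counter=4 r=(4,2) succ=(2,0) retry=(0,0)
step 8 (B LOAD): counter=4 r=(4,4) succ=(2,0) retry=(0,0)
step 9 (B CAS): counter=5 r=(4,4) succ=(2,1) retry=(0,0)
step 10 (A CAS): counter=5 r=(4,4) succ=(2,1) retry=(1,0)
step 11 (B LOAD): counter=5 r=(4,5) succ=(2,1) retry=(1,0)
step 12 (B CAS): counter=6 r=(4,5) succ=(2,2) retry=(1,0)

counter=6 r=(4,5) succ=(2,2) retry=(1,0)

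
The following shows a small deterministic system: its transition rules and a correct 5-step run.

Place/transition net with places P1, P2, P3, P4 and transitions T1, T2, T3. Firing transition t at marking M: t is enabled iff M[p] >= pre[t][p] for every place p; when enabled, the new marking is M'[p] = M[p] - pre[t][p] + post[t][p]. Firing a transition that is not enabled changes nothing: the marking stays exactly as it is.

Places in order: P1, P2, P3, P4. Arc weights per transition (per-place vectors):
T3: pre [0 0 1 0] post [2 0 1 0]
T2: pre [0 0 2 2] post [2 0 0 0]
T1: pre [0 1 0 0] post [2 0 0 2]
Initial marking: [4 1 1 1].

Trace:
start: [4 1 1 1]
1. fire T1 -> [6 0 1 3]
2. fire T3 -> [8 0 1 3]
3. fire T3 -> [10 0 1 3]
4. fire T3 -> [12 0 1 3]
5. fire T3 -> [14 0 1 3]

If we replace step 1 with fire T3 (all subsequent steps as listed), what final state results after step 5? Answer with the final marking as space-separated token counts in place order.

14 1 1 1

(re-executing from step 1 with the substitution; state before step 1: [4 1 1 1])
1. fire T3 -> [6 1 1 1]
2. fire T3 -> [8 1 1 1]
3. fire T3 -> [10 1 1 1]
4. fire T3 -> [12 1 1 1]
5. fire T3 -> [14 1 1 1]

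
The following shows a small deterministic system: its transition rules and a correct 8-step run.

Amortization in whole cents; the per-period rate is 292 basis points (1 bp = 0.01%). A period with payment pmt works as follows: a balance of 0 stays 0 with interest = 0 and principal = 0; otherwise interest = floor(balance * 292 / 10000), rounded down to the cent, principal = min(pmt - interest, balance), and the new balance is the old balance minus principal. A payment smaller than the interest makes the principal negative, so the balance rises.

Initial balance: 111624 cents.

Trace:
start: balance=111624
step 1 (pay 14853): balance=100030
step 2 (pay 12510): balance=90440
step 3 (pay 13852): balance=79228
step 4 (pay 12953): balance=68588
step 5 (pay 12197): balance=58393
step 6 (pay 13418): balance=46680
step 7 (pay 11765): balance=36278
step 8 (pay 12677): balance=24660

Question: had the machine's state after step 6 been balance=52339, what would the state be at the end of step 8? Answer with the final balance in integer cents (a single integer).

state after step 6 := balance=52339
step 7 (pay 11765): balance=42102
step 8 (pay 12677): balance=30654

30654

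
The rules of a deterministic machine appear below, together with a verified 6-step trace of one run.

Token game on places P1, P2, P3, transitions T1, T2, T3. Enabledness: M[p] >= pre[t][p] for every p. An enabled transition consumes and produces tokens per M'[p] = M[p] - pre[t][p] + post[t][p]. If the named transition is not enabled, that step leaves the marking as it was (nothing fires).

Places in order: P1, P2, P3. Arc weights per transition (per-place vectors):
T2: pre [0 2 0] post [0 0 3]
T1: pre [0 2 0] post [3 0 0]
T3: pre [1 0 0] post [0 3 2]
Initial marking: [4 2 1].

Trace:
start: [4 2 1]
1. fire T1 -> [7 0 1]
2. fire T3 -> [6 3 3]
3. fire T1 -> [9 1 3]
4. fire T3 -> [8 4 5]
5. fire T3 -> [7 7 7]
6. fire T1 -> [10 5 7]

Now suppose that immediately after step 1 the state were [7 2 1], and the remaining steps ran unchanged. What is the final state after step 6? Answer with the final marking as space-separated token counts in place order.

10 7 7

state after step 1 := [7 2 1]
2. fire T3 -> [6 5 3]
3. fire T1 -> [9 3 3]
4. fire T3 -> [8 6 5]
5. fire T3 -> [7 9 7]
6. fire T1 -> [10 7 7]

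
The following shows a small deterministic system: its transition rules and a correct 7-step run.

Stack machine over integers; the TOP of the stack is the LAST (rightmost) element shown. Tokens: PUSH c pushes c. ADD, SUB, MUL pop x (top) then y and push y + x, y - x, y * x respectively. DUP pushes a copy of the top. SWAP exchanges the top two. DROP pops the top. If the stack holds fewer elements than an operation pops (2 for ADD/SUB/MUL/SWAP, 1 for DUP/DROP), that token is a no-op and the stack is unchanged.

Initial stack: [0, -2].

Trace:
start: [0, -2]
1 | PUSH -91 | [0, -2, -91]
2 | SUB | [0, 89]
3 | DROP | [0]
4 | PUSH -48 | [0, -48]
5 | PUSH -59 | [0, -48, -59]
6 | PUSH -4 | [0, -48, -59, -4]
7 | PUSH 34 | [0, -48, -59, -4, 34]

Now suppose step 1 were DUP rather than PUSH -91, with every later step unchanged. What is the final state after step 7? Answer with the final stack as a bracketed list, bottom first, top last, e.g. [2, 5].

[0, -48, -59, -4, 34]

(re-executing from step 1 with the substitution; state before step 1: [0, -2])
1 | DUP | [0, -2, -2]
2 | SUB | [0, 0]
3 | DROP | [0]
4 | PUSH -48 | [0, -48]
5 | PUSH -59 | [0, -48, -59]
6 | PUSH -4 | [0, -48, -59, -4]
7 | PUSH 34 | [0, -48, -59, -4, 34]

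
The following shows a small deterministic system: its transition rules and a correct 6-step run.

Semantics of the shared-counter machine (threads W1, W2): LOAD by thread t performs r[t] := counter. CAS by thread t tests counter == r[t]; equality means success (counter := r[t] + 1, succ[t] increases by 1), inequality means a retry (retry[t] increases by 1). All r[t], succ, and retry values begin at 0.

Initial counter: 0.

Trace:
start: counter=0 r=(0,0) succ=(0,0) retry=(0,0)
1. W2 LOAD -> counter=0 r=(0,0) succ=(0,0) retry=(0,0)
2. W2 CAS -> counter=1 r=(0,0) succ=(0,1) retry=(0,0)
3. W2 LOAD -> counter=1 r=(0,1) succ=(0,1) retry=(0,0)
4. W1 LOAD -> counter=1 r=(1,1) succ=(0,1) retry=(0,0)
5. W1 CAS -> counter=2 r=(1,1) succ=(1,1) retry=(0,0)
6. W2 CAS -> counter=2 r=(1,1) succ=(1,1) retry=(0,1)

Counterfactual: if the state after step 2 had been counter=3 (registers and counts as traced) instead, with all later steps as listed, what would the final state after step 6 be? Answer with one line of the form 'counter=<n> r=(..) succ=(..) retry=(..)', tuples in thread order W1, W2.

counter=4 r=(3,3) succ=(1,1) retry=(0,1)

state after step 2 := counter=3 r=(0,0) succ=(0,1) retry=(0,0)
3. W2 LOAD -> counter=3 r=(0,3) succ=(0,1) retry=(0,0)
4. W1 LOAD -> counter=3 r=(3,3) succ=(0,1) retry=(0,0)
5. W1 CAS -> counter=4 r=(3,3) succ=(1,1) retry=(0,0)
6. W2 CAS -> counter=4 r=(3,3) succ=(1,1) retry=(0,1)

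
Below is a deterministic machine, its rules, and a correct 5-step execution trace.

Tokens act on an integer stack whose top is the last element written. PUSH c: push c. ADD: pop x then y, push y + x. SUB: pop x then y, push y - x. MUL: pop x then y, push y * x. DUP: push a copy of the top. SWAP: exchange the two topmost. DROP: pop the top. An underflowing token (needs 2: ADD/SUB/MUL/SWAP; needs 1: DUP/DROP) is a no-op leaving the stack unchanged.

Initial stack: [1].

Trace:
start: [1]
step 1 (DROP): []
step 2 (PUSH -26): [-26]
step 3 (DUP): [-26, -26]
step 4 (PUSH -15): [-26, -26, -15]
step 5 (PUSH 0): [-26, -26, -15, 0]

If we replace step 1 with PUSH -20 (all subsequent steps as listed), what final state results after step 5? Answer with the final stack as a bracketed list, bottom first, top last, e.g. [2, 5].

(re-executing from step 1 with the substitution; state before step 1: [1])
step 1 (PUSH -20): [1, -20]
step 2 (PUSH -26): [1, -20, -26]
step 3 (DUP): [1, -20, -26, -26]
step 4 (PUSH -15): [1, -20, -26, -26, -15]
step 5 (PUSH 0): [1, -20, -26, -26, -15, 0]

[1, -20, -26, -26, -15, 0]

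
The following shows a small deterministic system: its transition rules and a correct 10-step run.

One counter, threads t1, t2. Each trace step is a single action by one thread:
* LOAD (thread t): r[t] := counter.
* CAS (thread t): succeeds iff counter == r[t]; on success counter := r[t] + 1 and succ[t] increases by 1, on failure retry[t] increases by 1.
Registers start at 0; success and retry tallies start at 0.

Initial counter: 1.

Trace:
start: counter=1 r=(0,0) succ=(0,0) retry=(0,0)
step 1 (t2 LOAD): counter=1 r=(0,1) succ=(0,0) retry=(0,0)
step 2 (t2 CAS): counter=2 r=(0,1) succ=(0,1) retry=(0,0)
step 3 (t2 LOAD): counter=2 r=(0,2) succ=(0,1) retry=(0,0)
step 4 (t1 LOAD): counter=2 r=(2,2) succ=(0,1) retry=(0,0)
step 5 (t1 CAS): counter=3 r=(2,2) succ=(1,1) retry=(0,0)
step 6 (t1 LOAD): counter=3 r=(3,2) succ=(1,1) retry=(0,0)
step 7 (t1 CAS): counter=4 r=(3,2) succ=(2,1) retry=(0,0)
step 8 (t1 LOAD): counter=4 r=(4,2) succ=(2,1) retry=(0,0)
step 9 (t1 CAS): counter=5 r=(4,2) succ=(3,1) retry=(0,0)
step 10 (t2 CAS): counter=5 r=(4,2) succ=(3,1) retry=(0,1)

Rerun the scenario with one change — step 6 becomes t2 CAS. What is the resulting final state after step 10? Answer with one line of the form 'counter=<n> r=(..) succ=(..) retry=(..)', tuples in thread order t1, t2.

(re-executing from step 6 with the substitution; state before step 6: counter=3 r=(2,2) succ=(1,1) retry=(0,0))
step 6 (t2 CAS): counter=3 r=(2,2) succ=(1,1) retry=(0,1)
step 7 (t1 CAS): counter=3 r=(2,2) succ=(1,1) retry=(1,1)
step 8 (t1 LOAD): counter=3 r=(3,2) succ=(1,1) retry=(1,1)
step 9 (t1 CAS): counter=4 r=(3,2) succ=(2,1) retry=(1,1)
step 10 (t2 CAS): counter=4 r=(3,2) succ=(2,1) retry=(1,2)

counter=4 r=(3,2) succ=(2,1) retry=(1,2)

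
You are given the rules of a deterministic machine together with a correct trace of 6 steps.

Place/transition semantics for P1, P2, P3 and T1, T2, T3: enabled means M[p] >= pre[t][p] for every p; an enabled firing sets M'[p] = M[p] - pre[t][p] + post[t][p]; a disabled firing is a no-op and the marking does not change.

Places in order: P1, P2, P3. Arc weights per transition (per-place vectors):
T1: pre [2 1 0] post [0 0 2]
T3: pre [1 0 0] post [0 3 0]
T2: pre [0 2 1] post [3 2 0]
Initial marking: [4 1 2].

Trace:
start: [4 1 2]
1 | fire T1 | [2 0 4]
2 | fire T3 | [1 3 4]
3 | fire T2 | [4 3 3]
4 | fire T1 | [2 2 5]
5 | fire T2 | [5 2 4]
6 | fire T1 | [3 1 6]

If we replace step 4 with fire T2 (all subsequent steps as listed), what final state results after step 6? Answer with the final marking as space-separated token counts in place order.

(re-executing from step 4 with the substitution; state before step 4: [4 3 3])
4 | fire T2 | [7 3 2]
5 | fire T2 | [10 3 1]
6 | fire T1 | [8 2 3]

8 2 3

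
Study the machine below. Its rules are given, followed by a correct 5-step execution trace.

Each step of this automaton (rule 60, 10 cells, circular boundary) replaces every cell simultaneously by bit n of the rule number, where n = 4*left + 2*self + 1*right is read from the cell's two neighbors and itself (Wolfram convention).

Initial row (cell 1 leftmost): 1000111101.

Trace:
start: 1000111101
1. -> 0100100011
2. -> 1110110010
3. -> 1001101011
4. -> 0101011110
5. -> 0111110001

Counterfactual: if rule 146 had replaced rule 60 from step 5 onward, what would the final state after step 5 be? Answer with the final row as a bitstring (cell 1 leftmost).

(re-executing step 5 under rule 146; state before step 5: 0101011110)
5. -> 1000001101

1000001101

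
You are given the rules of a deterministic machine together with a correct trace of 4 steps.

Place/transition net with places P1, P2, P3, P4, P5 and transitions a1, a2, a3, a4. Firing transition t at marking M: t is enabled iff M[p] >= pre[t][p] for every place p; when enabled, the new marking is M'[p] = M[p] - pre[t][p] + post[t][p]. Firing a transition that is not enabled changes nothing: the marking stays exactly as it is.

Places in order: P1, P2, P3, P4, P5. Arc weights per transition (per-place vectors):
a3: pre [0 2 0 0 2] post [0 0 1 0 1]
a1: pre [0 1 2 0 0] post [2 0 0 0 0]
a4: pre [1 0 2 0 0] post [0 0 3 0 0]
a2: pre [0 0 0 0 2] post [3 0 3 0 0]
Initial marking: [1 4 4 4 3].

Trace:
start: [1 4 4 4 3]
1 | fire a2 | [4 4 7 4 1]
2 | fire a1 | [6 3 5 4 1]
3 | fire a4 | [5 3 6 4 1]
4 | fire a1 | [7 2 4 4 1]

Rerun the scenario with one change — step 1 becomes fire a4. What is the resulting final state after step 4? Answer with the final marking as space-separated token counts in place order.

3 2 2 4 3

(re-executing from step 1 with the substitution; state before step 1: [1 4 4 4 3])
1 | fire a4 | [0 4 5 4 3]
2 | fire a1 | [2 3 3 4 3]
3 | fire a4 | [1 3 4 4 3]
4 | fire a1 | [3 2 2 4 3]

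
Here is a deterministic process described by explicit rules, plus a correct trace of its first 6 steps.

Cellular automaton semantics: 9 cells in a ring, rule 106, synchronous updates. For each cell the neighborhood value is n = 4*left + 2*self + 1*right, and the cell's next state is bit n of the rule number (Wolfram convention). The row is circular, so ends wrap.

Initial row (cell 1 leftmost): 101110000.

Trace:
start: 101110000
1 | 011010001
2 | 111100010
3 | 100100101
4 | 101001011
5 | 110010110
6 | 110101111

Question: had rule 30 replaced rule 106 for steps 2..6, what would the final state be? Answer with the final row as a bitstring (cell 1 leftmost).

011010100

(re-executing steps 2..6 under rule 30; state before step 2: 011010001)
2 | 010011011
3 | 011110010
4 | 110001111
5 | 001011000
6 | 011010100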